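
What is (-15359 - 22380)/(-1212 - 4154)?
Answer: 37739/5366 ≈ 7.0330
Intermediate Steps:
(-15359 - 22380)/(-1212 - 4154) = -37739/(-5366) = -37739*(-1/5366) = 37739/5366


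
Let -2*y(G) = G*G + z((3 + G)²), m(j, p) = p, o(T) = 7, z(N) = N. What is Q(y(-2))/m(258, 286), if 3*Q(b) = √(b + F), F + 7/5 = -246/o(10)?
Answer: I*√191310/60060 ≈ 0.0072825*I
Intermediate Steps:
F = -1279/35 (F = -7/5 - 246/7 = -1279/35 ≈ -36.543)
y(G) = -G²/2 - (3 + G)²/2 (y(G) = -(G*G + (3 + G)²)/2 = -(G² + (3 + G)²)/2 = -G²/2 - (3 + G)²/2)
Q(b) = √(-1279/35 + b)/3 (Q(b) = √(b - 1279/35)/3 = √(-1279/35 + b)/3)
Q(y(-2))/m(258, 286) = (√(-44765 + 1225*(-½*(-2)² - (3 - 2)²/2))/105)/286 = (√(-44765 + 1225*(-½*4 - ½*1²))/105)*(1/286) = (√(-44765 + 1225*(-2 - ½*1))/105)*(1/286) = (√(-44765 + 1225*(-2 - ½))/105)*(1/286) = (√(-44765 + 1225*(-5/2))/105)*(1/286) = (√(-44765 - 6125/2)/105)*(1/286) = (√(-95655/2)/105)*(1/286) = ((I*√191310/2)/105)*(1/286) = (I*√191310/210)*(1/286) = I*√191310/60060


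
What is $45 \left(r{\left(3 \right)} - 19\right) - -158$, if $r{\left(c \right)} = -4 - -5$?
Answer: $-652$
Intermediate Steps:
$r{\left(c \right)} = 1$ ($r{\left(c \right)} = -4 + 5 = 1$)
$45 \left(r{\left(3 \right)} - 19\right) - -158 = 45 \left(1 - 19\right) - -158 = 45 \left(-18\right) + 158 = -810 + 158 = -652$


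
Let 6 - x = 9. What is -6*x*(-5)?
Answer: -90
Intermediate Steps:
x = -3 (x = 6 - 1*9 = 6 - 9 = -3)
-6*x*(-5) = -6*(-3)*(-5) = 18*(-5) = -90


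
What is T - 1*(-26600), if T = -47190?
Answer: -20590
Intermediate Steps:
T - 1*(-26600) = -47190 - 1*(-26600) = -47190 + 26600 = -20590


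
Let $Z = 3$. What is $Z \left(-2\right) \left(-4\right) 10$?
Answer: $240$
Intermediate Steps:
$Z \left(-2\right) \left(-4\right) 10 = 3 \left(-2\right) \left(-4\right) 10 = \left(-6\right) \left(-4\right) 10 = 24 \cdot 10 = 240$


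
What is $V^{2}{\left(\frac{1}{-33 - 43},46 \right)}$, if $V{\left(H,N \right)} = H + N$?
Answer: $\frac{12215025}{5776} \approx 2114.8$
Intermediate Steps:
$V^{2}{\left(\frac{1}{-33 - 43},46 \right)} = \left(\frac{1}{-33 - 43} + 46\right)^{2} = \left(\frac{1}{-76} + 46\right)^{2} = \left(- \frac{1}{76} + 46\right)^{2} = \left(\frac{3495}{76}\right)^{2} = \frac{12215025}{5776}$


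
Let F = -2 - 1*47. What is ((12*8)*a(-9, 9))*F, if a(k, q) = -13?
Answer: 61152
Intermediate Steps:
F = -49 (F = -2 - 47 = -49)
((12*8)*a(-9, 9))*F = ((12*8)*(-13))*(-49) = (96*(-13))*(-49) = -1248*(-49) = 61152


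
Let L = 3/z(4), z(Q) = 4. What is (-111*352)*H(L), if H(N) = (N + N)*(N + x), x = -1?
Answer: 14652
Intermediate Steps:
L = 3/4 ≈ 0.75000
H(N) = 2*N*(-1 + N) (H(N) = (N + N)*(N - 1) = (2*N)*(-1 + N) = 2*N*(-1 + N))
(-111*352)*H(L) = (-111*352)*(2*(3/4)*(-1 + 3/4)) = -78144*3*(-1)/(4*4) = -39072*(-3/8) = 14652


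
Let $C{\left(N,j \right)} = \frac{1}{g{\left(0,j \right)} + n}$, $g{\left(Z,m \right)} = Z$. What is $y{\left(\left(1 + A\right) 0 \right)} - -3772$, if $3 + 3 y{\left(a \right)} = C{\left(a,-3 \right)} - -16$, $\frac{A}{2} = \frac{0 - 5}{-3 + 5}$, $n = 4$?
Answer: $\frac{45317}{12} \approx 3776.4$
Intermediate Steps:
$A = -5$ ($A = 2 \frac{0 - 5}{-3 + 5} = 2 \left(- \frac{5}{2}\right) = -5$)
$C{\left(N,j \right)} = \frac{1}{4}$ ($C{\left(N,j \right)} = \frac{1}{0 + 4} = \frac{1}{4}$)
$y{\left(a \right)} = \frac{53}{12}$ ($y{\left(a \right)} = -1 + \frac{\frac{1}{4} - -16}{3} = -1 + \frac{\frac{1}{4} + 16}{3} = -1 + \frac{1}{3} \cdot \frac{65}{4} = -1 + \frac{65}{12} = \frac{53}{12}$)
$y{\left(\left(1 + A\right) 0 \right)} - -3772 = \frac{53}{12} - -3772 = \frac{53}{12} + 3772 = \frac{45317}{12}$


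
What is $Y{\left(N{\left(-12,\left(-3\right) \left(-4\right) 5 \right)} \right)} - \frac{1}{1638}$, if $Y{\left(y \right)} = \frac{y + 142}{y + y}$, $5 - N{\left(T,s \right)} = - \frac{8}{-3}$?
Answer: $\frac{25330}{819} \approx 30.928$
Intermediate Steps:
$N{\left(T,s \right)} = \frac{7}{3}$ ($N{\left(T,s \right)} = 5 - - \frac{8}{-3} = 5 - \left(-8\right) \left(- \frac{1}{3}\right) = 5 - \frac{8}{3} = \frac{7}{3}$)
$Y{\left(y \right)} = \frac{142 + y}{2 y}$
$Y{\left(N{\left(-12,\left(-3\right) \left(-4\right) 5 \right)} \right)} - \frac{1}{1638} = \frac{142 + \frac{7}{3}}{2 \cdot \frac{7}{3}} - \frac{1}{1638} = \frac{1}{2} \cdot \frac{3}{7} \cdot \frac{433}{3} - \frac{1}{1638} = \frac{433}{14} - \frac{1}{1638} = \frac{25330}{819}$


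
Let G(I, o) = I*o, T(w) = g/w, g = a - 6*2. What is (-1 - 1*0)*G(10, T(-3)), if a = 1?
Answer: -110/3 ≈ -36.667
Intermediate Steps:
g = -11 (g = 1 - 6*2 = 1 - 1*12 = 1 - 12 = -11)
T(w) = -11/w
(-1 - 1*0)*G(10, T(-3)) = (-1 - 1*0)*(10*(-11/(-3))) = (-1 + 0)*(10*(-11*(-⅓))) = -10*11/3 = -1*110/3 = -110/3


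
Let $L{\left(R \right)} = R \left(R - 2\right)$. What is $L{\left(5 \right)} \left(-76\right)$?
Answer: $-1140$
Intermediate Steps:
$L{\left(R \right)} = R \left(-2 + R\right)$
$L{\left(5 \right)} \left(-76\right) = 5 \left(-2 + 5\right) \left(-76\right) = 5 \cdot 3 \left(-76\right) = 15 \left(-76\right) = -1140$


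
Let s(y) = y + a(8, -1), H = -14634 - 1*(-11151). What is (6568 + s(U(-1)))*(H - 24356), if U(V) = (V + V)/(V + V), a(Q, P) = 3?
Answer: -182957908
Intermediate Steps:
H = -3483 (H = -14634 + 11151 = -3483)
U(V) = 1 (U(V) = (2*V)/((2*V)) = (2*V)*(1/(2*V)) = 1)
s(y) = 3 + y (s(y) = y + 3 = 3 + y)
(6568 + s(U(-1)))*(H - 24356) = (6568 + (3 + 1))*(-3483 - 24356) = (6568 + 4)*(-27839) = 6572*(-27839) = -182957908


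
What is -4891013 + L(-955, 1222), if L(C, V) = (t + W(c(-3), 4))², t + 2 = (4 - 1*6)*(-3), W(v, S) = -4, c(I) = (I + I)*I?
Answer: -4891013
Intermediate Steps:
c(I) = 2*I² (c(I) = (2*I)*I = 2*I²)
t = 4 (t = -2 + (4 - 1*6)*(-3) = -2 + (4 - 6)*(-3) = -2 - 2*(-3) = -2 + 6 = 4)
L(C, V) = 0 (L(C, V) = (4 - 4)² = 0² = 0)
-4891013 + L(-955, 1222) = -4891013 + 0 = -4891013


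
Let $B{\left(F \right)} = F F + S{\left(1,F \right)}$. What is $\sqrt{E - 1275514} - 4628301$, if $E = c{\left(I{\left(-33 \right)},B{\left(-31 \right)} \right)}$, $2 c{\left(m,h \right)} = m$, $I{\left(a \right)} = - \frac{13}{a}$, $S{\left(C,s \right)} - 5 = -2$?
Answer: $-4628301 + \frac{7 i \sqrt{113390574}}{66} \approx -4.6283 \cdot 10^{6} + 1129.4 i$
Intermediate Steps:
$S{\left(C,s \right)} = 3$ ($S{\left(C,s \right)} = 5 - 2 = 3$)
$B{\left(F \right)} = 3 + F^{2}$ ($B{\left(F \right)} = F F + 3 = F^{2} + 3 = 3 + F^{2}$)
$c{\left(m,h \right)} = \frac{m}{2}$
$E = \frac{13}{66}$ ($E = \frac{\left(-13\right) \frac{1}{-33}}{2} = \frac{\left(-13\right) \left(- \frac{1}{33}\right)}{2} = \frac{1}{2} \cdot \frac{13}{33} = \frac{13}{66} \approx 0.19697$)
$\sqrt{E - 1275514} - 4628301 = \sqrt{\frac{13}{66} - 1275514} - 4628301 = \sqrt{- \frac{84183911}{66}} - 4628301 = \frac{7 i \sqrt{113390574}}{66} - 4628301 = -4628301 + \frac{7 i \sqrt{113390574}}{66}$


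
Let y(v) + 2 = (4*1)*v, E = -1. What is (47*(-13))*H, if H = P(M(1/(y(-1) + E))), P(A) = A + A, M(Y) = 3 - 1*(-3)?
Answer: -7332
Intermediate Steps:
y(v) = -2 + 4*v (y(v) = -2 + (4*1)*v = -2 + 4*v)
M(Y) = 6 (M(Y) = 3 + 3 = 6)
P(A) = 2*A
H = 12 (H = 2*6 = 12)
(47*(-13))*H = (47*(-13))*12 = -611*12 = -7332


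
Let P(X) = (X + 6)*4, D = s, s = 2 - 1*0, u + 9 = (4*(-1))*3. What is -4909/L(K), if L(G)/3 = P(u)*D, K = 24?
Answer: 4909/360 ≈ 13.636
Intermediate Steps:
u = -21 (u = -9 + (4*(-1))*3 = -9 - 4*3 = -9 - 12 = -21)
s = 2 (s = 2 + 0 = 2)
D = 2
P(X) = 24 + 4*X (P(X) = (6 + X)*4 = 24 + 4*X)
L(G) = -360 (L(G) = 3*((24 + 4*(-21))*2) = 3*((24 - 84)*2) = 3*(-60*2) = 3*(-120) = -360)
-4909/L(K) = -4909/(-360) = -4909*(-1/360) = 4909/360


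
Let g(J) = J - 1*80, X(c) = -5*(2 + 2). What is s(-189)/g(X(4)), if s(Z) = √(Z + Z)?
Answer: -3*I*√42/100 ≈ -0.19442*I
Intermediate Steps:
X(c) = -20 (X(c) = -5*4 = -20)
g(J) = -80 + J (g(J) = J - 80 = -80 + J)
s(Z) = √2*√Z (s(Z) = √(2*Z) = √2*√Z)
s(-189)/g(X(4)) = (√2*√(-189))/(-80 - 20) = (√2*(3*I*√21))/(-100) = (3*I*√42)*(-1/100) = -3*I*√42/100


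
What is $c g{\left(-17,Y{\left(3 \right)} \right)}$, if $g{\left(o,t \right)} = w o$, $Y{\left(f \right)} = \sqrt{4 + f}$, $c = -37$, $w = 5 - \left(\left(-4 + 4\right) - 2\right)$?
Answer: $4403$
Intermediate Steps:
$w = 7$ ($w = 5 - \left(0 - 2\right) = 5 - -2 = 5 + 2 = 7$)
$g{\left(o,t \right)} = 7 o$
$c g{\left(-17,Y{\left(3 \right)} \right)} = - 37 \cdot 7 \left(-17\right) = \left(-37\right) \left(-119\right) = 4403$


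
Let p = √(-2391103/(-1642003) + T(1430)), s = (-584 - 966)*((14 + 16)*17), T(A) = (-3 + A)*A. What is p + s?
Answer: -790500 + √45469778928482519/149273 ≈ -7.8907e+5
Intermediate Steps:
T(A) = A*(-3 + A)
s = -790500 (s = -46500*17 = -1550*510 = -790500)
p = √45469778928482519/149273 (p = √(-2391103/(-1642003) + 1430*(-3 + 1430)) = √(-2391103*(-1/1642003) + 1430*1427) = √(217373/149273 + 2040610) = √(304608193903/149273) = √45469778928482519/149273 ≈ 1428.5)
p + s = √45469778928482519/149273 - 790500 = -790500 + √45469778928482519/149273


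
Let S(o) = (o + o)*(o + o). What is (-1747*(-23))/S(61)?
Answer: 40181/14884 ≈ 2.6996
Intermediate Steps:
S(o) = 4*o**2 (S(o) = (2*o)*(2*o) = 4*o**2)
(-1747*(-23))/S(61) = (-1747*(-23))/((4*61**2)) = 40181/((4*3721)) = 40181/14884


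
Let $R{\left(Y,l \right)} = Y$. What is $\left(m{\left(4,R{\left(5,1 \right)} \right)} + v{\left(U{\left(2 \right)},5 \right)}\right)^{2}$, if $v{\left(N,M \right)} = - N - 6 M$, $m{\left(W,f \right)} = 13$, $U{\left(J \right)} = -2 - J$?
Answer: $169$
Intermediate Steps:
$\left(m{\left(4,R{\left(5,1 \right)} \right)} + v{\left(U{\left(2 \right)},5 \right)}\right)^{2} = \left(13 - \left(28 - 2\right)\right)^{2} = \left(13 - 26\right)^{2} = \left(-13\right)^{2} = 169$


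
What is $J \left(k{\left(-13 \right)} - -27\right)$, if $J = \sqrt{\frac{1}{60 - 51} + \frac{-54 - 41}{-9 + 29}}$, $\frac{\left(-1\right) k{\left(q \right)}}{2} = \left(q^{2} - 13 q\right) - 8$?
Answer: $- \frac{211 i \sqrt{167}}{2} \approx - 1363.4 i$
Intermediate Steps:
$k{\left(q \right)} = 16 - 2 q^{2} + 26 q$ ($k{\left(q \right)} = - 2 \left(\left(q^{2} - 13 q\right) - 8\right) = - 2 \left(-8 + q^{2} - 13 q\right) = 16 - 2 q^{2} + 26 q$)
$J = \frac{i \sqrt{167}}{6}$ ($J = \sqrt{\frac{1}{9} - \frac{95}{20}} = \sqrt{\frac{1}{9} - \frac{19}{4}} = \sqrt{- \frac{167}{36}} = \frac{i \sqrt{167}}{6} \approx 2.1538 i$)
$J \left(k{\left(-13 \right)} - -27\right) = \frac{i \sqrt{167}}{6} \left(\left(16 - 2 \left(-13\right)^{2} + 26 \left(-13\right)\right) - -27\right) = \frac{i \sqrt{167}}{6} \left(\left(16 - 338 - 338\right) + 27\right) = \frac{i \sqrt{167}}{6} \left(-660 + 27\right) = \frac{i \sqrt{167}}{6} \left(-633\right) = - \frac{211 i \sqrt{167}}{2}$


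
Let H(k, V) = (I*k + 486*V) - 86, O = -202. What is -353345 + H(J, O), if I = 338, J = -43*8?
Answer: -567875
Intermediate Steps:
J = -344
H(k, V) = -86 + 338*k + 486*V (H(k, V) = (338*k + 486*V) - 86 = -86 + 338*k + 486*V)
-353345 + H(J, O) = -353345 + (-86 + 338*(-344) + 486*(-202)) = -353345 + (-86 - 116272 - 98172) = -353345 - 214530 = -567875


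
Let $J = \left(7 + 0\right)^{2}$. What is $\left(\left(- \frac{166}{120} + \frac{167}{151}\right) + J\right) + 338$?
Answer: $\frac{3503707}{9060} \approx 386.72$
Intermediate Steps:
$J = 49$ ($J = 7^{2} = 49$)
$\left(\left(- \frac{166}{120} + \frac{167}{151}\right) + J\right) + 338 = \left(\left(- \frac{166}{120} + \frac{167}{151}\right) + 49\right) + 338 = \left(\left(\left(-166\right) \frac{1}{120} + 167 \cdot \frac{1}{151}\right) + 49\right) + 338 = \left(\left(- \frac{83}{60} + \frac{167}{151}\right) + 49\right) + 338 = \left(- \frac{2513}{9060} + 49\right) + 338 = \frac{441427}{9060} + 338 = \frac{3503707}{9060}$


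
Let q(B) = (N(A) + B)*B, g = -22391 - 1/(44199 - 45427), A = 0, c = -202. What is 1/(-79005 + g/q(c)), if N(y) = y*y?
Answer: -50107312/3958755680707 ≈ -1.2657e-5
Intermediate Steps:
N(y) = y**2
g = -27496147/1228 (g = -22391 - 1/(-1228) = -22391 - 1*(-1/1228) = -22391 + 1/1228 = -27496147/1228 ≈ -22391.)
q(B) = B**2 (q(B) = (0**2 + B)*B = (0 + B)*B = B*B = B**2)
1/(-79005 + g/q(c)) = 1/(-79005 - 27496147/(1228*((-202)**2))) = 1/(-79005 - 27496147/1228/40804) = 1/(-79005 - 27496147/1228*1/40804) = 1/(-79005 - 27496147/50107312) = 1/(-3958755680707/50107312) = -50107312/3958755680707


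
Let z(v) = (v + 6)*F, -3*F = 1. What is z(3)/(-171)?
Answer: 1/57 ≈ 0.017544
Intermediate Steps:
F = -⅓ (F = -⅓*1 = -⅓ ≈ -0.33333)
z(v) = -2 - v/3 (z(v) = (v + 6)*(-⅓) = (6 + v)*(-⅓) = -2 - v/3)
z(3)/(-171) = (-2 - ⅓*3)/(-171) = -(-2 - 1)/171 = -1/171*(-3) = 1/57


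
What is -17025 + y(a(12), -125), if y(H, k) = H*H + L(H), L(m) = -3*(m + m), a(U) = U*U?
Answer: 2847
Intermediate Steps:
a(U) = U**2
L(m) = -6*m
y(H, k) = H**2 - 6*H (y(H, k) = H*H - 6*H = H**2 - 6*H)
-17025 + y(a(12), -125) = -17025 + 12**2*(-6 + 12**2) = -17025 + 144*(-6 + 144) = -17025 + 144*138 = -17025 + 19872 = 2847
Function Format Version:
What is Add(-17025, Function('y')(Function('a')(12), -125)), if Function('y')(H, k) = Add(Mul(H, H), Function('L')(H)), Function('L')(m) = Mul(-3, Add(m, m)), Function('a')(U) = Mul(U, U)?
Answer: 2847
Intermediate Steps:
Function('a')(U) = Pow(U, 2)
Function('L')(m) = Mul(-6, m) (Function('L')(m) = Mul(-3, Mul(2, m)) = Mul(-6, m))
Function('y')(H, k) = Add(Pow(H, 2), Mul(-6, H)) (Function('y')(H, k) = Add(Mul(H, H), Mul(-6, H)) = Add(Pow(H, 2), Mul(-6, H)))
Add(-17025, Function('y')(Function('a')(12), -125)) = Add(-17025, Mul(Pow(12, 2), Add(-6, Pow(12, 2)))) = Add(-17025, Mul(144, Add(-6, 144))) = Add(-17025, Mul(144, 138)) = Add(-17025, 19872) = 2847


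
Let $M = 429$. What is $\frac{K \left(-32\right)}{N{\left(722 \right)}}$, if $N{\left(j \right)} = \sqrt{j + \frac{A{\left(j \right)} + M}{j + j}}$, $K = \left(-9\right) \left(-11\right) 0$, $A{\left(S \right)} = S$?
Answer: $0$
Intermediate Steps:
$K = 0$ ($K = 99 \cdot 0 = 0$)
$N{\left(j \right)} = \sqrt{j + \frac{429 + j}{2 j}}$ ($N{\left(j \right)} = \sqrt{j + \frac{j + 429}{j + j}} = \sqrt{j + \frac{429 + j}{2 j}}$)
$\frac{K \left(-32\right)}{N{\left(722 \right)}} = \frac{0 \left(-32\right)}{\frac{1}{2} \sqrt{2 + 4 \cdot 722 + \frac{858}{722}}} = \frac{0}{\frac{1}{2} \sqrt{2 + 2888 + 858 \cdot \frac{1}{722}}} = \frac{0}{\frac{1}{2} \sqrt{2 + 2888 + \frac{429}{361}}} = \frac{0}{\frac{1}{2} \sqrt{\frac{1043719}{361}}} = \frac{0}{\frac{1}{2} \frac{\sqrt{1043719}}{19}} = \frac{0}{\frac{1}{38} \sqrt{1043719}} = 0 \frac{38 \sqrt{1043719}}{1043719} = 0$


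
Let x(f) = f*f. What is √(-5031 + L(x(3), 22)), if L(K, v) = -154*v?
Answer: I*√8419 ≈ 91.755*I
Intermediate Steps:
x(f) = f²
√(-5031 + L(x(3), 22)) = √(-5031 - 154*22) = √(-5031 - 3388) = √(-8419) = I*√8419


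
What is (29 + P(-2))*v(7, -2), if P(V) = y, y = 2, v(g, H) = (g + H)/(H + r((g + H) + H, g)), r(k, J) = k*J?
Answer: 155/19 ≈ 8.1579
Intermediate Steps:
r(k, J) = J*k
v(g, H) = (H + g)/(H + g*(g + 2*H)) (v(g, H) = (g + H)/(H + g*((g + H) + H)) = (H + g)/(H + g*((H + g) + H)) = (H + g)/(H + g*(g + 2*H)))
P(V) = 2
(29 + P(-2))*v(7, -2) = (29 + 2)*((-2 + 7)/(-2 + 7*(7 + 2*(-2)))) = 31*(5/(-2 + 7*(7 - 4))) = 31*(5/(-2 + 7*3)) = 31*(5/(-2 + 21)) = 31*(5/19) = 155/19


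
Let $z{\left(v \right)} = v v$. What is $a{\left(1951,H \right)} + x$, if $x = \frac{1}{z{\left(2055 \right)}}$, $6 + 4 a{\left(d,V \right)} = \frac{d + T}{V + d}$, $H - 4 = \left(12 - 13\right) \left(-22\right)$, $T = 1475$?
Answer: $- \frac{2968785916}{2782973475} \approx -1.0668$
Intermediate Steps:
$H = 26$ ($H = 4 + \left(12 - 13\right) \left(-22\right) = 4 - -22 = 4 + 22 = 26$)
$z{\left(v \right)} = v^{2}$
$a{\left(d,V \right)} = - \frac{3}{2} + \frac{1475 + d}{4 \left(V + d\right)}$ ($a{\left(d,V \right)} = - \frac{3}{2} + \frac{\left(d + 1475\right) \frac{1}{V + d}}{4} = - \frac{3}{2} + \frac{\left(1475 + d\right) \frac{1}{V + d}}{4} = - \frac{3}{2} + \frac{\frac{1}{V + d} \left(1475 + d\right)}{4} = - \frac{3}{2} + \frac{1475 + d}{4 \left(V + d\right)}$)
$x = \frac{1}{4223025}$ ($x = \frac{1}{2055^{2}} = \frac{1}{4223025} \approx 2.368 \cdot 10^{-7}$)
$a{\left(1951,H \right)} + x = \frac{1475 - 156 - 9755}{4 \left(26 + 1951\right)} + \frac{1}{4223025} = \frac{1475 - 156 - 9755}{4 \cdot 1977} + \frac{1}{4223025} = \frac{1}{4} \cdot \frac{1}{1977} \left(-8436\right) + \frac{1}{4223025} = - \frac{703}{659} + \frac{1}{4223025} = - \frac{2968785916}{2782973475}$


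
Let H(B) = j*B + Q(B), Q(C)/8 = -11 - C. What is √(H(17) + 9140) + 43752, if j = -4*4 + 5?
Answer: 43752 + √8729 ≈ 43845.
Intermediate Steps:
Q(C) = -88 - 8*C (Q(C) = 8*(-11 - C) = -88 - 8*C)
j = -11 (j = -16 + 5 = -11)
H(B) = -88 - 19*B (H(B) = -11*B + (-88 - 8*B) = -88 - 19*B)
√(H(17) + 9140) + 43752 = √((-88 - 19*17) + 9140) + 43752 = √((-88 - 323) + 9140) + 43752 = √(-411 + 9140) + 43752 = √8729 + 43752 = 43752 + √8729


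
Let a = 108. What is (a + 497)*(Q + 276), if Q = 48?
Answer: 196020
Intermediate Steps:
(a + 497)*(Q + 276) = (108 + 497)*(48 + 276) = 605*324 = 196020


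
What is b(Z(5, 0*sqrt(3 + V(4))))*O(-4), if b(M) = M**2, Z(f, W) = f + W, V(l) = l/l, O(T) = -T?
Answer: 100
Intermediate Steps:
V(l) = 1
Z(f, W) = W + f
b(Z(5, 0*sqrt(3 + V(4))))*O(-4) = (0*sqrt(3 + 1) + 5)**2*(-1*(-4)) = (0*sqrt(4) + 5)**2*4 = (0*2 + 5)**2*4 = (0 + 5)**2*4 = 5**2*4 = 25*4 = 100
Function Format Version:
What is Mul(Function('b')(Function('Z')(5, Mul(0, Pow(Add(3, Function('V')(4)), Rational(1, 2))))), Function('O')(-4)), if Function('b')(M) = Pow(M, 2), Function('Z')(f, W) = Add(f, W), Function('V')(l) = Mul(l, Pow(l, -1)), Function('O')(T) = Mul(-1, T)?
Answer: 100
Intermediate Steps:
Function('V')(l) = 1
Function('Z')(f, W) = Add(W, f)
Mul(Function('b')(Function('Z')(5, Mul(0, Pow(Add(3, Function('V')(4)), Rational(1, 2))))), Function('O')(-4)) = Mul(Pow(Add(Mul(0, Pow(Add(3, 1), Rational(1, 2))), 5), 2), Mul(-1, -4)) = Mul(Pow(Add(Mul(0, Pow(4, Rational(1, 2))), 5), 2), 4) = Mul(Pow(Add(Mul(0, 2), 5), 2), 4) = Mul(Pow(Add(0, 5), 2), 4) = Mul(Pow(5, 2), 4) = Mul(25, 4) = 100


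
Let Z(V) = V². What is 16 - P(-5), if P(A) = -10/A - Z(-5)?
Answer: 39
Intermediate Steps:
P(A) = -25 - 10/A (P(A) = -10/A - 1*(-5)² = -10/A - 1*25 = -10/A - 25 = -25 - 10/A)
16 - P(-5) = 16 - (-25 - 10/(-5)) = 16 - (-25 - 10*(-⅕)) = 16 - (-25 + 2) = 16 - 1*(-23) = 16 + 23 = 39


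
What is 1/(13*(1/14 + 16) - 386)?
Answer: -14/2479 ≈ -0.0056474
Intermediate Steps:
1/(13*(1/14 + 16) - 386) = 1/(13*(225/14) - 386) = 1/(2925/14 - 386) = 1/(-2479/14) = -14/2479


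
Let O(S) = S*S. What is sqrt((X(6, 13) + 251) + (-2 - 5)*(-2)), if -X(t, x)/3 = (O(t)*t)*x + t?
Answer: I*sqrt(8177) ≈ 90.427*I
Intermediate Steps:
O(S) = S**2
X(t, x) = -3*t - 3*x*t**3 (X(t, x) = -3*((t**2*t)*x + t) = -3*(t**3*x + t) = -3*(x*t**3 + t) = -3*(t + x*t**3) = -3*t - 3*x*t**3)
sqrt((X(6, 13) + 251) + (-2 - 5)*(-2)) = sqrt((-3*6*(1 + 13*6**2) + 251) + (-2 - 5)*(-2)) = sqrt((-3*6*(1 + 13*36) + 251) - 7*(-2)) = sqrt((-3*6*(1 + 468) + 251) + 14) = sqrt((-3*6*469 + 251) + 14) = sqrt((-8442 + 251) + 14) = sqrt(-8191 + 14) = sqrt(-8177) = I*sqrt(8177)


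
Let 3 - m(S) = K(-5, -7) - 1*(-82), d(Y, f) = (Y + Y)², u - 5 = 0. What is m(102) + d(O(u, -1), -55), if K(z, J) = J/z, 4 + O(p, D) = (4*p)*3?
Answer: 62318/5 ≈ 12464.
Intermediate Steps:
u = 5 (u = 5 + 0 = 5)
O(p, D) = -4 + 12*p (O(p, D) = -4 + (4*p)*3 = -4 + 12*p)
d(Y, f) = 4*Y² (d(Y, f) = (2*Y)² = 4*Y²)
m(S) = -402/5 (m(S) = 3 - (-7/(-5) - 1*(-82)) = 3 - (-7*(-⅕) + 82) = 3 - (7/5 + 82) = 3 - 1*417/5 = 3 - 417/5 = -402/5)
m(102) + d(O(u, -1), -55) = -402/5 + 4*(-4 + 12*5)² = -402/5 + 4*(-4 + 60)² = -402/5 + 4*56² = -402/5 + 4*3136 = -402/5 + 12544 = 62318/5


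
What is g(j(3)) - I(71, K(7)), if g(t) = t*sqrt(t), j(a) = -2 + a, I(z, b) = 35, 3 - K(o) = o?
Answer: -34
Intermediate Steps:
K(o) = 3 - o
g(t) = t**(3/2)
g(j(3)) - I(71, K(7)) = (-2 + 3)**(3/2) - 1*35 = 1**(3/2) - 35 = 1 - 35 = -34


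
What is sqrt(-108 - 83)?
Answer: I*sqrt(191) ≈ 13.82*I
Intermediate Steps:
sqrt(-108 - 83) = sqrt(-191) = I*sqrt(191)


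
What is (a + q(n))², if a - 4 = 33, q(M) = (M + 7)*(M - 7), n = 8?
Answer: 2704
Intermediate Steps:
q(M) = (-7 + M)*(7 + M) (q(M) = (7 + M)*(-7 + M) = (-7 + M)*(7 + M))
a = 37 (a = 4 + 33 = 37)
(a + q(n))² = (37 + (-49 + 8²))² = (37 + (-49 + 64))² = (37 + 15)² = 52² = 2704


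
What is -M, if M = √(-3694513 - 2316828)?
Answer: -I*√6011341 ≈ -2451.8*I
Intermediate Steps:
M = I*√6011341 (M = √(-6011341) = I*√6011341 ≈ 2451.8*I)
-M = -I*√6011341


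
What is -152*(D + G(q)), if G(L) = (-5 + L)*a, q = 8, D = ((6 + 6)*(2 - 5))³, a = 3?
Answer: 7090344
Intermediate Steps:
D = -46656 (D = (12*(-3))³ = (-36)³ = -46656)
G(L) = -15 + 3*L (G(L) = (-5 + L)*3 = -15 + 3*L)
-152*(D + G(q)) = -152*(-46656 + (-15 + 3*8)) = -152*(-46656 + (-15 + 24)) = -152*(-46656 + 9) = -152*(-46647) = 7090344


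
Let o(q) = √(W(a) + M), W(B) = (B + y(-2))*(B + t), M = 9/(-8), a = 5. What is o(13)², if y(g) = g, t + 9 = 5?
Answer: 15/8 ≈ 1.8750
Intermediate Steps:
t = -4 (t = -9 + 5 = -4)
M = -9/8 (M = 9*(-⅛) = -9/8 ≈ -1.1250)
W(B) = (-4 + B)*(-2 + B) (W(B) = (B - 2)*(B - 4) = (-2 + B)*(-4 + B) = (-4 + B)*(-2 + B))
o(q) = √30/4 (o(q) = √((8 + 5² - 6*5) - 9/8) = √((8 + 25 - 30) - 9/8) = √(3 - 9/8) = √(15/8) = √30/4)
o(13)² = (√30/4)² = 15/8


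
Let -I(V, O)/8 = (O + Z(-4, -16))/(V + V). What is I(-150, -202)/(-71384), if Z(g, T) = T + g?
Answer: 37/446150 ≈ 8.2932e-5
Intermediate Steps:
I(V, O) = -4*(-20 + O)/V (I(V, O) = -8*(O + (-16 - 4))/(V + V) = -8*(O - 20)/(2*V) = -8*(-20 + O)*1/(2*V) = -4*(-20 + O)/V)
I(-150, -202)/(-71384) = (4*(20 - 1*(-202))/(-150))/(-71384) = (4*(-1/150)*(20 + 202))*(-1/71384) = (4*(-1/150)*222)*(-1/71384) = -148/25*(-1/71384) = 37/446150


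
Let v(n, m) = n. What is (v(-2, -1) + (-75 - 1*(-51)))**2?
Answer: 676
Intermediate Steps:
(v(-2, -1) + (-75 - 1*(-51)))**2 = (-2 + (-75 - 1*(-51)))**2 = (-2 + (-75 + 51))**2 = (-2 - 24)**2 = (-26)**2 = 676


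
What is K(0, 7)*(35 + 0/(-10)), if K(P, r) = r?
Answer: 245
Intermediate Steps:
K(0, 7)*(35 + 0/(-10)) = 7*(35 + 0/(-10)) = 7*(35 + 0*(-⅒)) = 7*(35 + 0) = 7*35 = 245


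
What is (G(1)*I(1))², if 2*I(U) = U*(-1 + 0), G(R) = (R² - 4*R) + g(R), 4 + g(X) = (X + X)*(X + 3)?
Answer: ¼ ≈ 0.25000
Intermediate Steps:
g(X) = -4 + 2*X*(3 + X) (g(X) = -4 + (X + X)*(X + 3) = -4 + (2*X)*(3 + X) = -4 + 2*X*(3 + X))
G(R) = -4 + 2*R + 3*R² (G(R) = (R² - 4*R) + (-4 + 2*R² + 6*R) = -4 + 2*R + 3*R²)
I(U) = -U/2 (I(U) = (U*(-1 + 0))/2 = (U*(-1))/2 = (-U)/2 = -U/2)
(G(1)*I(1))² = ((-4 + 2*1 + 3*1²)*(-½*1))² = ((-4 + 2 + 3*1)*(-½))² = ((-4 + 2 + 3)*(-½))² = (1*(-½))² = (-½)² = ¼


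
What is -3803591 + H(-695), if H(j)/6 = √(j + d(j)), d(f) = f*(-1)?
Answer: -3803591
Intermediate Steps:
d(f) = -f
H(j) = 0 (H(j) = 6*√(j - j) = 6*√0 = 6*0 = 0)
-3803591 + H(-695) = -3803591 + 0 = -3803591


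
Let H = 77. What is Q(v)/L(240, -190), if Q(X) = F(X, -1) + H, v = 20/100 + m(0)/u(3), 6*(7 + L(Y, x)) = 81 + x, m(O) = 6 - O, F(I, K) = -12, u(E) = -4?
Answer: -390/151 ≈ -2.5828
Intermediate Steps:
L(Y, x) = 13/2 + x/6 (L(Y, x) = -7 + (81 + x)/6 = -7 + (27/2 + x/6) = 13/2 + x/6)
v = -13/10 (v = 20/100 + (6 - 1*0)/(-4) = 20*(1/100) + (6 + 0)*(-¼) = ⅕ + 6*(-¼) = ⅕ - 3/2 = -13/10 ≈ -1.3000)
Q(X) = 65 (Q(X) = -12 + 77 = 65)
Q(v)/L(240, -190) = 65/(13/2 + (⅙)*(-190)) = 65/(13/2 - 95/3) = 65/(-151/6) = 65*(-6/151) = -390/151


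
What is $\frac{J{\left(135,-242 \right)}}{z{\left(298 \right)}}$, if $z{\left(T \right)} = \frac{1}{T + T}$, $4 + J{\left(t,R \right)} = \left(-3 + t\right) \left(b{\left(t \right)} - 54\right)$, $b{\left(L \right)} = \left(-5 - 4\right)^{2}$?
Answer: $2121760$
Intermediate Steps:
$b{\left(L \right)} = 81$ ($b{\left(L \right)} = \left(-9\right)^{2} = 81$)
$J{\left(t,R \right)} = -85 + 27 t$ ($J{\left(t,R \right)} = -4 + \left(-3 + t\right) \left(81 - 54\right) = -4 + \left(-3 + t\right) 27 = -4 + \left(-81 + 27 t\right) = -85 + 27 t$)
$z{\left(T \right)} = \frac{1}{2 T}$
$\frac{J{\left(135,-242 \right)}}{z{\left(298 \right)}} = \frac{-85 + 27 \cdot 135}{\frac{1}{2} \cdot \frac{1}{298}} = \frac{-85 + 3645}{\frac{1}{2} \cdot \frac{1}{298}} = 3560 \frac{1}{\frac{1}{596}} = 3560 \cdot 596 = 2121760$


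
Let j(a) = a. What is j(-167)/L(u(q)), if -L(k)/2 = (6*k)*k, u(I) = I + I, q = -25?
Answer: 167/30000 ≈ 0.0055667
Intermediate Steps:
u(I) = 2*I
L(k) = -12*k² (L(k) = -2*6*k*k = -12*k²)
j(-167)/L(u(q)) = -167/((-12*(2*(-25))²)) = -167/((-12*(-50)²)) = -167/((-12*2500)) = -167/(-30000) = -167*(-1/30000) = 167/30000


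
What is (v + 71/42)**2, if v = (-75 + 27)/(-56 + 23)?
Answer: 2111209/213444 ≈ 9.8912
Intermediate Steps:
v = 16/11 (v = -48/(-33) = -48*(-1/33) = 16/11 ≈ 1.4545)
(v + 71/42)**2 = (16/11 + 71/42)**2 = (1453/462)**2 = 2111209/213444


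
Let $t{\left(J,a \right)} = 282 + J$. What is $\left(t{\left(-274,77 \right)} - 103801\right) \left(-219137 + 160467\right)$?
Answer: $6089535310$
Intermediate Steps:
$\left(t{\left(-274,77 \right)} - 103801\right) \left(-219137 + 160467\right) = \left(\left(282 - 274\right) - 103801\right) \left(-219137 + 160467\right) = \left(8 - 103801\right) \left(-58670\right) = \left(-103793\right) \left(-58670\right) = 6089535310$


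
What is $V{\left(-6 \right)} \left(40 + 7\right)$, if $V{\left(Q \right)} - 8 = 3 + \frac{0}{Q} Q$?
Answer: $517$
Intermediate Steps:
$V{\left(Q \right)} = 11$ ($V{\left(Q \right)} = 8 + \left(3 + \frac{0}{Q} Q\right) = 8 + \left(3 + 0 Q\right) = 8 + \left(3 + 0\right) = 8 + 3 = 11$)
$V{\left(-6 \right)} \left(40 + 7\right) = 11 \left(40 + 7\right) = 11 \cdot 47 = 517$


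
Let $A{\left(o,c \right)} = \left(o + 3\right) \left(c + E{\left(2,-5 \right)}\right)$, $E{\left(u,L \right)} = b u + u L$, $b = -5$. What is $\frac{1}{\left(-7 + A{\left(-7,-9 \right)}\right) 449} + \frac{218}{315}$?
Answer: $\frac{10669453}{15416415} \approx 0.69208$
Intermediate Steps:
$E{\left(u,L \right)} = - 5 u + L u$ ($E{\left(u,L \right)} = - 5 u + u L = - 5 u + L u$)
$A{\left(o,c \right)} = \left(-20 + c\right) \left(3 + o\right)$ ($A{\left(o,c \right)} = \left(o + 3\right) \left(c + 2 \left(-5 - 5\right)\right) = \left(3 + o\right) \left(c + 2 \left(-10\right)\right) = \left(3 + o\right) \left(c - 20\right) = \left(3 + o\right) \left(-20 + c\right) = \left(-20 + c\right) \left(3 + o\right)$)
$\frac{1}{\left(-7 + A{\left(-7,-9 \right)}\right) 449} + \frac{218}{315} = \frac{1}{\left(-7 - -116\right) 449} + \frac{218}{315} = \frac{1}{-7 + \left(-60 + 140 - 27 + 63\right)} \frac{1}{449} + 218 \cdot \frac{1}{315} = \frac{1}{-7 + 116} \cdot \frac{1}{449} + \frac{218}{315} = \frac{1}{109} \cdot \frac{1}{449} + \frac{218}{315} = \frac{1}{48941} + \frac{218}{315} = \frac{10669453}{15416415}$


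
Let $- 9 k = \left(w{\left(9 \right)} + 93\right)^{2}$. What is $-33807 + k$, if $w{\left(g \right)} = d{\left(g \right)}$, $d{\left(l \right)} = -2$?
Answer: $- \frac{312544}{9} \approx -34727.0$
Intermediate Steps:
$w{\left(g \right)} = -2$
$k = - \frac{8281}{9}$ ($k = - \frac{\left(-2 + 93\right)^{2}}{9} = - \frac{91^{2}}{9} = \left(- \frac{1}{9}\right) 8281 = - \frac{8281}{9} \approx -920.11$)
$-33807 + k = -33807 - \frac{8281}{9} = - \frac{312544}{9}$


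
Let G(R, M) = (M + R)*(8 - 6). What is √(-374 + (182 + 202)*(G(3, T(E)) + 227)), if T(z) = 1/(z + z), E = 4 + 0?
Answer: √89194 ≈ 298.65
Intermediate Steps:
E = 4
T(z) = 1/(2*z)
G(R, M) = 2*M + 2*R (G(R, M) = (M + R)*2 = 2*M + 2*R)
√(-374 + (182 + 202)*(G(3, T(E)) + 227)) = √(-374 + (182 + 202)*((2*((½)/4) + 2*3) + 227)) = √(-374 + 384*((2*((½)*(¼)) + 6) + 227)) = √(-374 + 384*((2*(⅛) + 6) + 227)) = √(-374 + 384*((¼ + 6) + 227)) = √(-374 + 384*(25/4 + 227)) = √(-374 + 384*(933/4)) = √(-374 + 89568) = √89194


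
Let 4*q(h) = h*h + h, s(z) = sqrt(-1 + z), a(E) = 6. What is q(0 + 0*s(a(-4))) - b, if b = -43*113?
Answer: 4859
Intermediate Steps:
b = -4859
q(h) = h/4 + h**2/4 (q(h) = (h*h + h)/4 = (h**2 + h)/4 = (h + h**2)/4 = h/4 + h**2/4)
q(0 + 0*s(a(-4))) - b = (0 + 0*sqrt(-1 + 6))*(1 + (0 + 0*sqrt(-1 + 6)))/4 - 1*(-4859) = (0 + 0*sqrt(5))*(1 + (0 + 0*sqrt(5)))/4 + 4859 = (0 + 0)*(1 + (0 + 0))/4 + 4859 = (1/4)*0*(1 + 0) + 4859 = (1/4)*0*1 + 4859 = 0 + 4859 = 4859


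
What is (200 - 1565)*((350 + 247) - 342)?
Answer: -348075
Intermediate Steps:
(200 - 1565)*((350 + 247) - 342) = -1365*(597 - 342) = -1365*255 = -348075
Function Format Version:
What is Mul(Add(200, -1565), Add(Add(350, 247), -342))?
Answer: -348075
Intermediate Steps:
Mul(Add(200, -1565), Add(Add(350, 247), -342)) = Mul(-1365, Add(597, -342)) = Mul(-1365, 255) = -348075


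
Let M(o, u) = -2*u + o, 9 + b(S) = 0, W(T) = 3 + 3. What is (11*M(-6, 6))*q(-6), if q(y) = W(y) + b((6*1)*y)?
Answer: 594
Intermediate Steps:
W(T) = 6
b(S) = -9 (b(S) = -9 + 0 = -9)
M(o, u) = o - 2*u
q(y) = -3 (q(y) = 6 - 9 = -3)
(11*M(-6, 6))*q(-6) = (11*(-6 - 2*6))*(-3) = (11*(-6 - 12))*(-3) = (11*(-18))*(-3) = -198*(-3) = 594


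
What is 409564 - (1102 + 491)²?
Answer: -2128085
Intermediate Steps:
409564 - (1102 + 491)² = 409564 - 1*1593² = 409564 - 1*2537649 = 409564 - 2537649 = -2128085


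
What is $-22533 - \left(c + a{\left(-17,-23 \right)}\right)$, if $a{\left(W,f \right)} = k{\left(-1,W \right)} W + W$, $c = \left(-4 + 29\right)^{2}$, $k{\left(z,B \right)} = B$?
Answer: $-23430$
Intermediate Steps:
$c = 625$ ($c = 25^{2} = 625$)
$a{\left(W,f \right)} = W + W^{2}$ ($a{\left(W,f \right)} = W W + W = W^{2} + W = W + W^{2}$)
$-22533 - \left(c + a{\left(-17,-23 \right)}\right) = -22533 - \left(625 - 17 \left(1 - 17\right)\right) = -22533 - \left(625 - -272\right) = -22533 - \left(625 + 272\right) = -22533 - 897 = -23430$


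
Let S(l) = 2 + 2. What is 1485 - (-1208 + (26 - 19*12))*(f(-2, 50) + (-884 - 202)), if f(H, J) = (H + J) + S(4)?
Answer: -1456455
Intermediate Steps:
S(l) = 4
f(H, J) = 4 + H + J (f(H, J) = (H + J) + 4 = 4 + H + J)
1485 - (-1208 + (26 - 19*12))*(f(-2, 50) + (-884 - 202)) = 1485 - (-1208 + (26 - 19*12))*((4 - 2 + 50) + (-884 - 202)) = 1485 - (-1208 + (26 - 228))*(52 - 1086) = 1485 - (-1208 - 202)*(-1034) = 1485 - (-1410)*(-1034) = 1485 - 1*1457940 = 1485 - 1457940 = -1456455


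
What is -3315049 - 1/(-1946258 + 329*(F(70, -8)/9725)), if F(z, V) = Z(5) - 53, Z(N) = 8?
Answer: -12549034354126834/3785474771 ≈ -3.3150e+6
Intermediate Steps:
F(z, V) = -45 (F(z, V) = 8 - 53 = -45)
-3315049 - 1/(-1946258 + 329*(F(70, -8)/9725)) = -3315049 - 1/(-1946258 + 329*(-45/9725)) = -3315049 - 1/(-1946258 + 329*(-45*1/9725)) = -3315049 - 1/(-1946258 + 329*(-9/1945)) = -3315049 - 1/(-1946258 - 2961/1945) = -3315049 - 1/(-3785474771/1945) = -3315049 - 1*(-1945/3785474771) = -3315049 + 1945/3785474771 = -12549034354126834/3785474771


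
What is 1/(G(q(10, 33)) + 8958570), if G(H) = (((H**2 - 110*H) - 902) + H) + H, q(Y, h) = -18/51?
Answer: 289/2588777104 ≈ 1.1164e-7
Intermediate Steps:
q(Y, h) = -6/17 (q(Y, h) = -18*1/51 = -6/17)
G(H) = -902 + H**2 - 108*H (G(H) = ((-902 + H**2 - 110*H) + H) + H = (-902 + H**2 - 109*H) + H = -902 + H**2 - 108*H)
1/(G(q(10, 33)) + 8958570) = 1/((-902 + (-6/17)**2 - 108*(-6/17)) + 8958570) = 1/((-902 + 36/289 + 648/17) + 8958570) = 1/(-249626/289 + 8958570) = 1/(2588777104/289) = 289/2588777104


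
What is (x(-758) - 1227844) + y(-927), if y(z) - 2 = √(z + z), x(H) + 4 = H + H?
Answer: -1229362 + 3*I*√206 ≈ -1.2294e+6 + 43.058*I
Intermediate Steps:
x(H) = -4 + 2*H (x(H) = -4 + (H + H) = -4 + 2*H)
y(z) = 2 + √2*√z (y(z) = 2 + √(z + z) = 2 + √(2*z) = 2 + √2*√z)
(x(-758) - 1227844) + y(-927) = ((-4 + 2*(-758)) - 1227844) + (2 + √2*√(-927)) = ((-4 - 1516) - 1227844) + (2 + √2*(3*I*√103)) = (-1520 - 1227844) + (2 + 3*I*√206) = -1229364 + (2 + 3*I*√206) = -1229362 + 3*I*√206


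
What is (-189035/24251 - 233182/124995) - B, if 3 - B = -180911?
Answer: -548425523349437/3031253745 ≈ -1.8092e+5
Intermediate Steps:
B = 180914 (B = 3 - 1*(-180911) = 3 + 180911 = 180914)
(-189035/24251 - 233182/124995) - B = (-189035/24251 - 233182/124995) - 1*180914 = (-189035*1/24251 - 233182*1/124995) - 180914 = (-189035/24251 - 233182/124995) - 180914 = -29283326507/3031253745 - 180914 = -548425523349437/3031253745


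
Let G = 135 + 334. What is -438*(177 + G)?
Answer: -282948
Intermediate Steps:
G = 469
-438*(177 + G) = -438*(177 + 469) = -438*646 = -282948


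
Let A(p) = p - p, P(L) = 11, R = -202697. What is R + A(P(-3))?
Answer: -202697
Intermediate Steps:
A(p) = 0
R + A(P(-3)) = -202697 + 0 = -202697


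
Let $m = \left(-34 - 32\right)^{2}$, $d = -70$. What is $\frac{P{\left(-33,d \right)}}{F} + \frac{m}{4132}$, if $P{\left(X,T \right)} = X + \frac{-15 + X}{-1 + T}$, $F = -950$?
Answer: $\frac{15164757}{13935170} \approx 1.0882$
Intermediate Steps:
$P{\left(X,T \right)} = X + \frac{-15 + X}{-1 + T}$
$m = 4356$ ($m = \left(-66\right)^{2} = 4356$)
$\frac{P{\left(-33,d \right)}}{F} + \frac{m}{4132} = \frac{\frac{1}{-1 - 70} \left(-15 - -2310\right)}{-950} + \frac{4356}{4132} = \frac{-15 + 2310}{-71} \left(- \frac{1}{950}\right) + 4356 \cdot \frac{1}{4132} = \left(- \frac{1}{71}\right) 2295 \left(- \frac{1}{950}\right) + \frac{1089}{1033} = \left(- \frac{2295}{71}\right) \left(- \frac{1}{950}\right) + \frac{1089}{1033} = \frac{459}{13490} + \frac{1089}{1033} = \frac{15164757}{13935170}$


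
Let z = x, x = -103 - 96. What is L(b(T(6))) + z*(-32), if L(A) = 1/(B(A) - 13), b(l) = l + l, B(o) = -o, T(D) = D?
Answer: 159199/25 ≈ 6368.0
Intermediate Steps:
x = -199
b(l) = 2*l
z = -199
L(A) = 1/(-13 - A) (L(A) = 1/(-A - 13) = 1/(-13 - A))
L(b(T(6))) + z*(-32) = -1/(13 + 2*6) - 199*(-32) = -1/(13 + 12) + 6368 = -1/25 + 6368 = 159199/25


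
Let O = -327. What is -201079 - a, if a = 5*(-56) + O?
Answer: -200472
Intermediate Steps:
a = -607 (a = 5*(-56) - 327 = -280 - 327 = -607)
-201079 - a = -201079 - 1*(-607) = -201079 + 607 = -200472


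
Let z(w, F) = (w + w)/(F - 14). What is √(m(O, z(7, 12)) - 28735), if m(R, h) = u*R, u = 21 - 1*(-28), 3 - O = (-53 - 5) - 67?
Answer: I*√22463 ≈ 149.88*I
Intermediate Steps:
O = 128 (O = 3 - ((-53 - 5) - 67) = 3 - (-58 - 67) = 3 - 1*(-125) = 3 + 125 = 128)
u = 49 (u = 21 + 28 = 49)
z(w, F) = 2*w/(-14 + F) (z(w, F) = (2*w)/(-14 + F) = 2*w/(-14 + F))
m(R, h) = 49*R
√(m(O, z(7, 12)) - 28735) = √(49*128 - 28735) = √(6272 - 28735) = √(-22463) = I*√22463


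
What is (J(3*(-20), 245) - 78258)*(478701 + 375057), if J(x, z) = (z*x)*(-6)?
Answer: 8488062036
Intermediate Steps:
J(x, z) = -6*x*z (J(x, z) = (x*z)*(-6) = -6*x*z)
(J(3*(-20), 245) - 78258)*(478701 + 375057) = (-6*3*(-20)*245 - 78258)*(478701 + 375057) = (-6*(-60)*245 - 78258)*853758 = (88200 - 78258)*853758 = 9942*853758 = 8488062036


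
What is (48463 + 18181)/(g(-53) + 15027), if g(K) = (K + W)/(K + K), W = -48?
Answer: 7064264/1592963 ≈ 4.4347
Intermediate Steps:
g(K) = (-48 + K)/(2*K) (g(K) = (K - 48)/(K + K) = (-48 + K)/((2*K)) = (-48 + K)*(1/(2*K)) = (-48 + K)/(2*K))
(48463 + 18181)/(g(-53) + 15027) = (48463 + 18181)/((½)*(-48 - 53)/(-53) + 15027) = 66644/((½)*(-1/53)*(-101) + 15027) = 66644/(101/106 + 15027) = 66644/(1592963/106) = 66644*(106/1592963) = 7064264/1592963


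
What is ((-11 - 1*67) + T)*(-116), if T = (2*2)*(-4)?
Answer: 10904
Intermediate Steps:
T = -16 (T = 4*(-4) = -16)
((-11 - 1*67) + T)*(-116) = ((-11 - 1*67) - 16)*(-116) = ((-11 - 67) - 16)*(-116) = (-78 - 16)*(-116) = -94*(-116) = 10904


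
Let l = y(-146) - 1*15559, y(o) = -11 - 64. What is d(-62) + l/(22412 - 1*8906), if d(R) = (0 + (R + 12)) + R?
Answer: -764153/6753 ≈ -113.16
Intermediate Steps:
y(o) = -75
d(R) = 12 + 2*R (d(R) = (0 + (12 + R)) + R = (12 + R) + R = 12 + 2*R)
l = -15634 (l = -75 - 1*15559 = -75 - 15559 = -15634)
d(-62) + l/(22412 - 1*8906) = (12 + 2*(-62)) - 15634/(22412 - 1*8906) = (12 - 124) - 15634/(22412 - 8906) = -112 - 15634/13506 = -112 - 15634*1/13506 = -112 - 7817/6753 = -764153/6753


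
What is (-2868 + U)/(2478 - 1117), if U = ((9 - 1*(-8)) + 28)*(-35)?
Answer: -4443/1361 ≈ -3.2645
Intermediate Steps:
U = -1575 (U = ((9 + 8) + 28)*(-35) = (17 + 28)*(-35) = 45*(-35) = -1575)
(-2868 + U)/(2478 - 1117) = (-2868 - 1575)/(2478 - 1117) = -4443/1361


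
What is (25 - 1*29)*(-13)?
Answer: 52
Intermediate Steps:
(25 - 1*29)*(-13) = (25 - 29)*(-13) = -4*(-13) = 52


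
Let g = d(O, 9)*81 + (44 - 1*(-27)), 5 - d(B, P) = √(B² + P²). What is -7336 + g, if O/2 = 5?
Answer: -6860 - 81*√181 ≈ -7949.7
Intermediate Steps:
O = 10 (O = 2*5 = 10)
d(B, P) = 5 - √(B² + P²)
g = 476 - 81*√181 (g = (5 - √(10² + 9²))*81 + (44 - 1*(-27)) = (5 - √(100 + 81))*81 + (44 + 27) = (5 - √181)*81 + 71 = (405 - 81*√181) + 71 = 476 - 81*√181 ≈ -613.74)
-7336 + g = -7336 + (476 - 81*√181) = -6860 - 81*√181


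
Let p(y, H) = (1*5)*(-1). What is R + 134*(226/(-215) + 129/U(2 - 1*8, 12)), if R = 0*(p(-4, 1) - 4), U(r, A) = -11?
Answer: -4049614/2365 ≈ -1712.3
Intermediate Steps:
p(y, H) = -5 (p(y, H) = 5*(-1) = -5)
R = 0 (R = 0*(-5 - 4) = 0*(-9) = 0)
R + 134*(226/(-215) + 129/U(2 - 1*8, 12)) = 0 + 134*(226/(-215) + 129/(-11)) = 0 + 134*(226*(-1/215) + 129*(-1/11)) = 0 + 134*(-226/215 - 129/11) = 0 + 134*(-30221/2365) = 0 - 4049614/2365 = -4049614/2365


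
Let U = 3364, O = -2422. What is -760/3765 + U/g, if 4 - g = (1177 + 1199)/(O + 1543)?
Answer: 185474357/369723 ≈ 501.66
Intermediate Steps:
g = 1964/293 (g = 4 - (1177 + 1199)/(-2422 + 1543) = 4 - 2376/(-879) = 4 - 2376*(-1)/879 = 4 - 1*(-792/293) = 4 + 792/293 = 1964/293 ≈ 6.7031)
-760/3765 + U/g = -760/3765 + 3364/(1964/293) = -760*1/3765 + 3364*(293/1964) = -152/753 + 246413/491 = 185474357/369723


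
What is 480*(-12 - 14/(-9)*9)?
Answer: 960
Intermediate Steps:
480*(-12 - 14/(-9)*9) = 480*(-12 - 14*(-1/9)*9) = 480*(-12 + (14/9)*9) = 480*(-12 + 14) = 480*2 = 960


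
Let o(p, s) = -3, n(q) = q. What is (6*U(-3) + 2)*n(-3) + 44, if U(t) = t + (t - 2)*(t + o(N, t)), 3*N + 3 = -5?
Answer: -448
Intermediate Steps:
N = -8/3 (N = -1 + (⅓)*(-5) = -1 - 5/3 = -8/3 ≈ -2.6667)
U(t) = t + (-3 + t)*(-2 + t) (U(t) = t + (t - 2)*(t - 3) = t + (-2 + t)*(-3 + t) = t + (-3 + t)*(-2 + t))
(6*U(-3) + 2)*n(-3) + 44 = (6*(6 + (-3)² - 4*(-3)) + 2)*(-3) + 44 = (6*(6 + 9 + 12) + 2)*(-3) + 44 = (6*27 + 2)*(-3) + 44 = (162 + 2)*(-3) + 44 = 164*(-3) + 44 = -492 + 44 = -448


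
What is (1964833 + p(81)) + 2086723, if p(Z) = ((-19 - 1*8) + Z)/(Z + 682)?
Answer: 3091337282/763 ≈ 4.0516e+6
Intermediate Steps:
p(Z) = (-27 + Z)/(682 + Z) (p(Z) = ((-19 - 8) + Z)/(682 + Z) = (-27 + Z)/(682 + Z))
(1964833 + p(81)) + 2086723 = (1964833 + (-27 + 81)/(682 + 81)) + 2086723 = (1964833 + 54/763) + 2086723 = 1499167633/763 + 2086723 = 3091337282/763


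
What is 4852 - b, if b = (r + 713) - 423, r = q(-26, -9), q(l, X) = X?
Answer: 4571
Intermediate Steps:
r = -9
b = 281 (b = (-9 + 713) - 423 = 704 - 423 = 281)
4852 - b = 4852 - 1*281 = 4852 - 281 = 4571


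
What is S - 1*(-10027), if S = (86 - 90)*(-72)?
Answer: 10315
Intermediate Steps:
S = 288 (S = -4*(-72) = 288)
S - 1*(-10027) = 288 - 1*(-10027) = 288 + 10027 = 10315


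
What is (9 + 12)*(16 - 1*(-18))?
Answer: 714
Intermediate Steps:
(9 + 12)*(16 - 1*(-18)) = 21*(16 + 18) = 21*34 = 714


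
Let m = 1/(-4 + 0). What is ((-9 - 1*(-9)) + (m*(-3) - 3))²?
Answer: 81/16 ≈ 5.0625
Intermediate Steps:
m = -¼ (m = 1/(-4) = -¼ ≈ -0.25000)
((-9 - 1*(-9)) + (m*(-3) - 3))² = ((-9 - 1*(-9)) + (-¼*(-3) - 3))² = ((-9 + 9) + (¾ - 3))² = (0 - 9/4)² = (-9/4)² = 81/16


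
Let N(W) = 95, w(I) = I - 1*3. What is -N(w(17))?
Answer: -95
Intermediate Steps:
w(I) = -3 + I (w(I) = I - 3 = -3 + I)
-N(w(17)) = -1*95 = -95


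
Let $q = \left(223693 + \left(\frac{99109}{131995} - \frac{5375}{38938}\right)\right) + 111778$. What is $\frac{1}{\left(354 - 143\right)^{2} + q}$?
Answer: $\frac{5139621310}{1953018130462637} \approx 2.6316 \cdot 10^{-6}$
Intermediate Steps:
$q = \frac{1724197050120127}{5139621310}$ ($q = \left(223693 + \left(99109 \cdot \frac{1}{131995} - \frac{5375}{38938}\right)\right) + 111778 = \left(223693 + \left(\frac{99109}{131995} - \frac{5375}{38938}\right)\right) + 111778 = \left(223693 + \frac{3149633117}{5139621310}\right) + 111778 = \frac{1149700459330947}{5139621310} + 111778 = \frac{1724197050120127}{5139621310} \approx 3.3547 \cdot 10^{5}$)
$\frac{1}{\left(354 - 143\right)^{2} + q} = \frac{1}{\left(354 - 143\right)^{2} + \frac{1724197050120127}{5139621310}} = \frac{1}{211^{2} + \frac{1724197050120127}{5139621310}} = \frac{1}{44521 + \frac{1724197050120127}{5139621310}} = \frac{1}{\frac{1953018130462637}{5139621310}} = \frac{5139621310}{1953018130462637}$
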